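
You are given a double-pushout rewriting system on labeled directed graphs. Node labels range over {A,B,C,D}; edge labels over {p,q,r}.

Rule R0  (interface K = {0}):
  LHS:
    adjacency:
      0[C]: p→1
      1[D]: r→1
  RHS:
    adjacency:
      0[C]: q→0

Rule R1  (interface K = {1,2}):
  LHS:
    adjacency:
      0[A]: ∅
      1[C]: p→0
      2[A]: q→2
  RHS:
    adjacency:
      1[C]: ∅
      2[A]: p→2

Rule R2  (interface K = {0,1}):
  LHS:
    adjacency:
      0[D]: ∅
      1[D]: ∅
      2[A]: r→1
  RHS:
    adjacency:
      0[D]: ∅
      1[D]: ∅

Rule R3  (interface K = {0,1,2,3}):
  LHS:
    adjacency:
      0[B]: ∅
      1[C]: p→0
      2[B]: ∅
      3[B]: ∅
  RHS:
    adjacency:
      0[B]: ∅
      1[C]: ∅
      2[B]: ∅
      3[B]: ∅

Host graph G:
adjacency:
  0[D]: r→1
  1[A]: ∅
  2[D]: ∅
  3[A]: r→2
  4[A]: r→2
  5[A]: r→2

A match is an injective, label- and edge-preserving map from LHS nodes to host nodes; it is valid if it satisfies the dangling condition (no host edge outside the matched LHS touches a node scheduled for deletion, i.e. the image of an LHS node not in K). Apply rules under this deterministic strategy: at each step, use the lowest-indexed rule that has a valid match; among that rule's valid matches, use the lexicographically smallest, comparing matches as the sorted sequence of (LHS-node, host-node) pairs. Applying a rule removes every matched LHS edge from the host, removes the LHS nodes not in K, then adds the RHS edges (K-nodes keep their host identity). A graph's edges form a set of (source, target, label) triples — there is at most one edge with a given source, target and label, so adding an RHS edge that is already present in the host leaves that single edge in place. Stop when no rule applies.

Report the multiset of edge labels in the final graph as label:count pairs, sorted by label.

Answer: r:1

Rewrite trace:
[0] host  ⇒  6 nodes, 4 edges  {0-r->1 3-r->2 4-r->2 5-r->2}
[1] R2 @ {0↦0, 1↦2, 2↦3}  ⇒  5 nodes, 3 edges  {0-r->1 4-r->2 5-r->2}
[2] R2 @ {0↦0, 1↦2, 2↦4}  ⇒  4 nodes, 2 edges  {0-r->1 5-r->2}
[3] R2 @ {0↦0, 1↦2, 2↦5}  ⇒  3 nodes, 1 edges  {0-r->1}
normal form: no rule applies after step 3
NF edges: [(0, 1, 'r')]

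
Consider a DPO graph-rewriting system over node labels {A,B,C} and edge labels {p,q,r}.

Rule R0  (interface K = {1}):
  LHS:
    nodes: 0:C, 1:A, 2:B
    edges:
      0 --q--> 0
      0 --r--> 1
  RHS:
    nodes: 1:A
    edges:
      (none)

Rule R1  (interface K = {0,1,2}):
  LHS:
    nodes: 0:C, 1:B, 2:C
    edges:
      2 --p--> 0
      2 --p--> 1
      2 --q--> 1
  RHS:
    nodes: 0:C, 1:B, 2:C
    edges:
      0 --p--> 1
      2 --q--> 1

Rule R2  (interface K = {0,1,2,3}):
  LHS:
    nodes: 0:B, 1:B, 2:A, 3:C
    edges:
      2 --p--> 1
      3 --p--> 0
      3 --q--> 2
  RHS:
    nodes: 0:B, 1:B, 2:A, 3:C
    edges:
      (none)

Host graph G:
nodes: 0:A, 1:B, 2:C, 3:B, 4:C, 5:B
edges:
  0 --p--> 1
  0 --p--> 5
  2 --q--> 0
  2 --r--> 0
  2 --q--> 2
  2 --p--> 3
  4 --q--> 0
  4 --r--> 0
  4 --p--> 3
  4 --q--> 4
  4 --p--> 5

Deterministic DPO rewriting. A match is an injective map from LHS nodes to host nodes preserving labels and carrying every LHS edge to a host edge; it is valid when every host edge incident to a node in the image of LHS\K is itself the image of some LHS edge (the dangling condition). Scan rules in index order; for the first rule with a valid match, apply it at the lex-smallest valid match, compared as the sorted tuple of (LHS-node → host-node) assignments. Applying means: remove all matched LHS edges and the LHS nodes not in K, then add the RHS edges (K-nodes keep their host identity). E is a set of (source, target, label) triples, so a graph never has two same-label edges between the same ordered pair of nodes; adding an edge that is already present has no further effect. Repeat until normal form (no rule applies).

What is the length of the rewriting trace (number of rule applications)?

Answer: 3

Derivation:
start.  V:6 E:11  edges: 0-p->1 0-p->5 2-q->0 2-r->0 2-q->2 2-p->3 4-q->0 4-r->0 4-p->3 4-q->4 4-p->5
1. fire R2 via {0↦3, 1↦1, 2↦0, 3↦2}  →  V:6 E:8  edges: 0-p->5 2-r->0 2-q->2 4-q->0 4-r->0 4-p->3 4-q->4 4-p->5
2. fire R0 via {0↦2, 1↦0, 2↦1}  →  V:4 E:6  edges: 0-p->5 4-q->0 4-r->0 4-p->3 4-q->4 4-p->5
3. fire R2 via {0↦3, 1↦5, 2↦0, 3↦4}  →  V:4 E:3  edges: 4-r->0 4-q->4 4-p->5
normal form: no rule applies after step 3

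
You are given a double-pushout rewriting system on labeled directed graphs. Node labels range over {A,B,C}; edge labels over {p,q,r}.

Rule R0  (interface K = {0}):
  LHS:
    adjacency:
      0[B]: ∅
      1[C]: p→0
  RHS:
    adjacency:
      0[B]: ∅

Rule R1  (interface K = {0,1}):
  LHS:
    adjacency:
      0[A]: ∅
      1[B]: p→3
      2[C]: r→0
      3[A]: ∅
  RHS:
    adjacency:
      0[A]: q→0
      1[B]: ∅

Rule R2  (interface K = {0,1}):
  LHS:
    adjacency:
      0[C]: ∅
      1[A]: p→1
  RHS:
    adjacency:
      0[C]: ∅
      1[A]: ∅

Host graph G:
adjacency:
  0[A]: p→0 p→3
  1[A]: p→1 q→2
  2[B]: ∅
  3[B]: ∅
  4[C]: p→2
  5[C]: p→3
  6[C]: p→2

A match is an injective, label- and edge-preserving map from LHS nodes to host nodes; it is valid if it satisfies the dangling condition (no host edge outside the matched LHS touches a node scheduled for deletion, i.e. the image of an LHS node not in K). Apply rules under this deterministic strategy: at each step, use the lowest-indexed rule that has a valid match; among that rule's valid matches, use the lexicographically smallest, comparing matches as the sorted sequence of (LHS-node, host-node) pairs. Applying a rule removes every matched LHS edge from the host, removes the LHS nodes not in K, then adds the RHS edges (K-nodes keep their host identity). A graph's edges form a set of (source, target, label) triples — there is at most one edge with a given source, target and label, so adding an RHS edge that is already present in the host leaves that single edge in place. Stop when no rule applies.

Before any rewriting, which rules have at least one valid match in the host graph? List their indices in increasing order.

Answer: [R0,R2]

Rewrite trace:
R0: 3 valid matches — {0↦2, 1↦4}, {0↦2, 1↦6}, {0↦3, 1↦5}
R1: no valid match — LHS pattern not found
R2: 6 valid matches — {0↦4, 1↦0}, {0↦4, 1↦1}, {0↦5, 1↦0} (+3 more)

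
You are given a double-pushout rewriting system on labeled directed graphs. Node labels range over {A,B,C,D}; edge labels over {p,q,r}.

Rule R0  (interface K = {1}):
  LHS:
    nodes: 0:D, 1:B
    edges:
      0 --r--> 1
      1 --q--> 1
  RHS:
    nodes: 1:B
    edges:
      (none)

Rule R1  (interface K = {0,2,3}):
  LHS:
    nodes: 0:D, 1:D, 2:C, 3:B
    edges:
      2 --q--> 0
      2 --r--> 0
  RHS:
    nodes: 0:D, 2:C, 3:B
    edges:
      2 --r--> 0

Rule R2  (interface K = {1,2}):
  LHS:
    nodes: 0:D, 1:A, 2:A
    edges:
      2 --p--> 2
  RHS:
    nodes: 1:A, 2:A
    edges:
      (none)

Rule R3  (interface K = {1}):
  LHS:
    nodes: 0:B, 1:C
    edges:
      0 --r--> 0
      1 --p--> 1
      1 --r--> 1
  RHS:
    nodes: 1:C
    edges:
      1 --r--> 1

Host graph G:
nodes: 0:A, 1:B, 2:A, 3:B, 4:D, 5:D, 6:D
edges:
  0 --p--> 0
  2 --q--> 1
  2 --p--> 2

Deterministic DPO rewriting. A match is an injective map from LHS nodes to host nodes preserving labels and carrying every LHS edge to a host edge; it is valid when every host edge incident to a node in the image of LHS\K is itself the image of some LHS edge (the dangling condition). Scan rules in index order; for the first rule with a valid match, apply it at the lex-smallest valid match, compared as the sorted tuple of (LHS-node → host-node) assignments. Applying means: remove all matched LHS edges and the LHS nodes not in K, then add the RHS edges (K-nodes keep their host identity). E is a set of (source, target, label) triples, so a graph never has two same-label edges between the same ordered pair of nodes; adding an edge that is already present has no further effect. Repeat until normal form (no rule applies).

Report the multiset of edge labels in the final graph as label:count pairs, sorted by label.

Answer: q:1

Rewrite trace:
initial: |V|=7 |E|=3  E = 0-p->0 2-q->1 2-p->2
step 1: apply R2 at {0↦4, 1↦0, 2↦2}  → |V|=6 |E|=2  E = 0-p->0 2-q->1
step 2: apply R2 at {0↦5, 1↦2, 2↦0}  → |V|=5 |E|=1  E = 2-q->1
final graph: no rule applies after step 2
NF edges: [(2, 1, 'q')]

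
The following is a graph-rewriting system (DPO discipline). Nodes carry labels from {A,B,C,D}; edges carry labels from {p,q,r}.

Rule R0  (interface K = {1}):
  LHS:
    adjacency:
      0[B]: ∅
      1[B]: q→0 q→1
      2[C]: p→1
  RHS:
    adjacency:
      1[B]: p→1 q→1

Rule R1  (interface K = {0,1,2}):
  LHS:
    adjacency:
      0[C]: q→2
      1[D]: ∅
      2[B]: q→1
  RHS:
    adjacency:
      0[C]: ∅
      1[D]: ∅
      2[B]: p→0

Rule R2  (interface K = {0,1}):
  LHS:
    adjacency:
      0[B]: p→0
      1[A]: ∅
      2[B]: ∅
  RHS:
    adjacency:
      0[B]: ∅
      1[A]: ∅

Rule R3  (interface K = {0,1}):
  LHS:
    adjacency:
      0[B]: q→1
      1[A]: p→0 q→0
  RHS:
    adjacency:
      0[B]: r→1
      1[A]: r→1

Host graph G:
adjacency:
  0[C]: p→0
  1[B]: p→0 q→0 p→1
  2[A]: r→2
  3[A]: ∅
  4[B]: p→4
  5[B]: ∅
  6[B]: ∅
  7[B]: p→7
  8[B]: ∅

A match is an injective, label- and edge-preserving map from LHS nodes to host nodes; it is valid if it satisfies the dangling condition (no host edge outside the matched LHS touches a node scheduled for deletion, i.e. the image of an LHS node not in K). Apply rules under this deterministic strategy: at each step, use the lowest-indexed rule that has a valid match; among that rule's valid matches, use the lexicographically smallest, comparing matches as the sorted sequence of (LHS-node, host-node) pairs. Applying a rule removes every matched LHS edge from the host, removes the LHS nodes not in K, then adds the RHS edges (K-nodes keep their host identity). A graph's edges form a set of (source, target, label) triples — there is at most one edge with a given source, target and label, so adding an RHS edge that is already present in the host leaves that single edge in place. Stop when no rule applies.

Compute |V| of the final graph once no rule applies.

[0] host  ⇒  9 nodes, 7 edges  {0-p->0 1-p->0 1-q->0 1-p->1 2-r->2 4-p->4 7-p->7}
[1] R2 @ {0↦1, 1↦2, 2↦5}  ⇒  8 nodes, 6 edges  {0-p->0 1-p->0 1-q->0 2-r->2 4-p->4 7-p->7}
[2] R2 @ {0↦4, 1↦2, 2↦6}  ⇒  7 nodes, 5 edges  {0-p->0 1-p->0 1-q->0 2-r->2 7-p->7}
[3] R2 @ {0↦7, 1↦2, 2↦4}  ⇒  6 nodes, 4 edges  {0-p->0 1-p->0 1-q->0 2-r->2}
normal form: no rule applies after step 3
NF nodes: {0:C, 1:B, 2:A, 3:A, 7:B, 8:B}

Answer: 6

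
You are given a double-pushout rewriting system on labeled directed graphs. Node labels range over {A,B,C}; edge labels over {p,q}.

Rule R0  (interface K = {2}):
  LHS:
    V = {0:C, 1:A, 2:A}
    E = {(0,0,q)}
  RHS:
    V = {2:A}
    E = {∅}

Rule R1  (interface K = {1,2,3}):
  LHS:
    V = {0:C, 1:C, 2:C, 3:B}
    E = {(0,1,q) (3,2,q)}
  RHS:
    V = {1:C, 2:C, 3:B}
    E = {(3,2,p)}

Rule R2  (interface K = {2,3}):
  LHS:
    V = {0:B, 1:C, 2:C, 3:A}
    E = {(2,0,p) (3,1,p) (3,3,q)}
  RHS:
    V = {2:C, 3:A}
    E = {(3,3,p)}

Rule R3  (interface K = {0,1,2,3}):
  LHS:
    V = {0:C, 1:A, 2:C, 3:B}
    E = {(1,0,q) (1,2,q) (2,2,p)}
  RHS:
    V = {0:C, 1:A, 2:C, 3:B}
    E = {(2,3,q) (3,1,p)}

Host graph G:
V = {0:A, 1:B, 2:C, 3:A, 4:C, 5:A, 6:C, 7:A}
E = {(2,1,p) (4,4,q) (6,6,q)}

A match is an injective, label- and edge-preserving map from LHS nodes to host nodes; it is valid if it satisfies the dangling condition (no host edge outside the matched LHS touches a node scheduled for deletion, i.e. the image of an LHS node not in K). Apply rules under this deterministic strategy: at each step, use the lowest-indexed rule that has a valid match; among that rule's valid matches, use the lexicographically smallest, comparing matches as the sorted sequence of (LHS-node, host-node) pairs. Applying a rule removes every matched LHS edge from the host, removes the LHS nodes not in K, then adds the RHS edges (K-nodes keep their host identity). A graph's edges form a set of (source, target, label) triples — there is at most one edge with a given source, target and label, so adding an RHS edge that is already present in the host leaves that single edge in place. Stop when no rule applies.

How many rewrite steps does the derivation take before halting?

Answer: 2

Rewrite trace:
[0] host  ⇒  8 nodes, 3 edges  {2-p->1 4-q->4 6-q->6}
[1] R0 @ {0↦4, 1↦0, 2↦3}  ⇒  6 nodes, 2 edges  {2-p->1 6-q->6}
[2] R0 @ {0↦6, 1↦3, 2↦5}  ⇒  4 nodes, 1 edges  {2-p->1}
normal form: no rule applies after step 2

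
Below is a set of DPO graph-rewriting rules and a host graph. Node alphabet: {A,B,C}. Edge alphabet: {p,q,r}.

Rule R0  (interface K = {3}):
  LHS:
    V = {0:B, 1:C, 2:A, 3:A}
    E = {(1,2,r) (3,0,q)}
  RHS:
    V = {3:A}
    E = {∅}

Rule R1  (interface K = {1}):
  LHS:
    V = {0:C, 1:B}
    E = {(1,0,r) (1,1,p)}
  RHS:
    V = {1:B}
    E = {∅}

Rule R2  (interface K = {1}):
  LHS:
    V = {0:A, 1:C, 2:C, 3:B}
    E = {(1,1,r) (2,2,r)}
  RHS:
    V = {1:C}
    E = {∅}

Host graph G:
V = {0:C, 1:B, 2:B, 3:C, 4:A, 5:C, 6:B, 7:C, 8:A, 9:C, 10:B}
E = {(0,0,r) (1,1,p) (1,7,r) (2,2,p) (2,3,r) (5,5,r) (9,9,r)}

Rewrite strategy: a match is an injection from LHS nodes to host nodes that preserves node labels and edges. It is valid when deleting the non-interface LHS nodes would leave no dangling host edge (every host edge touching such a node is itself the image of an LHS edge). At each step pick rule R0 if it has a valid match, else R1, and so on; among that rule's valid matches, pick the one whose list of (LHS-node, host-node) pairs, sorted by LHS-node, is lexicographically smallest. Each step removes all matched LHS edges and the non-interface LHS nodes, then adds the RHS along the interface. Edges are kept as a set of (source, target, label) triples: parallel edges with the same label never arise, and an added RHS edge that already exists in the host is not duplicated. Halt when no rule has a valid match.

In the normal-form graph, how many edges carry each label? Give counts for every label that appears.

start.  V:11 E:7  edges: 0-r->0 1-p->1 1-r->7 2-p->2 2-r->3 5-r->5 9-r->9
1. fire R1 via {0↦3, 1↦2}  →  V:10 E:5  edges: 0-r->0 1-p->1 1-r->7 5-r->5 9-r->9
2. fire R1 via {0↦7, 1↦1}  →  V:9 E:3  edges: 0-r->0 5-r->5 9-r->9
3. fire R2 via {0↦4, 1↦0, 2↦5, 3↦1}  →  V:6 E:1  edges: 9-r->9
normal form: no rule applies after step 3
NF edges: [(9, 9, 'r')]

Answer: r:1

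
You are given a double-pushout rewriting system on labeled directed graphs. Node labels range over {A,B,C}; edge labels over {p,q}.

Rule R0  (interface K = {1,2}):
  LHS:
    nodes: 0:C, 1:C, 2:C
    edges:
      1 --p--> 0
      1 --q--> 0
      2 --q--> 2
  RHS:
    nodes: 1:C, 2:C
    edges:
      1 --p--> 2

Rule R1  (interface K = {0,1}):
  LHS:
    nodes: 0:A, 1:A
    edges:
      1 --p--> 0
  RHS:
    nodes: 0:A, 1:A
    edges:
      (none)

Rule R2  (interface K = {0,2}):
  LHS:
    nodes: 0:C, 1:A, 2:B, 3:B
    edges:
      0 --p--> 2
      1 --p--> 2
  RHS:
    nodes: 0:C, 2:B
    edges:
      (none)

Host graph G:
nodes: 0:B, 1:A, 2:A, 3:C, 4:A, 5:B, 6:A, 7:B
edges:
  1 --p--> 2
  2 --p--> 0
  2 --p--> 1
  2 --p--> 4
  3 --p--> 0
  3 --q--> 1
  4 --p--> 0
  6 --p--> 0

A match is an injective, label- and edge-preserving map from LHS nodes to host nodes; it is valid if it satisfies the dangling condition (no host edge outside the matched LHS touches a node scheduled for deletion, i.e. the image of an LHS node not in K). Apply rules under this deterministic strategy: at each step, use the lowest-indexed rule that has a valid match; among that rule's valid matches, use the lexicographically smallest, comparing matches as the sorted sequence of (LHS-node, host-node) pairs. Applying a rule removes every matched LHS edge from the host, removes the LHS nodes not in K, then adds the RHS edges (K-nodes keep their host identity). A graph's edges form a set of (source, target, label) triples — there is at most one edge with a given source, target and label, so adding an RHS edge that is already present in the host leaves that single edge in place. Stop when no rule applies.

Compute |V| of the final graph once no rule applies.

[0] host  ⇒  8 nodes, 8 edges  {1-p->2 2-p->0 2-p->1 2-p->4 3-p->0 3-q->1 4-p->0 6-p->0}
[1] R1 @ {0↦1, 1↦2}  ⇒  8 nodes, 7 edges  {1-p->2 2-p->0 2-p->4 3-p->0 3-q->1 4-p->0 6-p->0}
[2] R1 @ {0↦2, 1↦1}  ⇒  8 nodes, 6 edges  {2-p->0 2-p->4 3-p->0 3-q->1 4-p->0 6-p->0}
[3] R1 @ {0↦4, 1↦2}  ⇒  8 nodes, 5 edges  {2-p->0 3-p->0 3-q->1 4-p->0 6-p->0}
[4] R2 @ {0↦3, 1↦2, 2↦0, 3↦5}  ⇒  6 nodes, 3 edges  {3-q->1 4-p->0 6-p->0}
halt: no rule applies after step 4
NF nodes: {0:B, 1:A, 3:C, 4:A, 6:A, 7:B}

Answer: 6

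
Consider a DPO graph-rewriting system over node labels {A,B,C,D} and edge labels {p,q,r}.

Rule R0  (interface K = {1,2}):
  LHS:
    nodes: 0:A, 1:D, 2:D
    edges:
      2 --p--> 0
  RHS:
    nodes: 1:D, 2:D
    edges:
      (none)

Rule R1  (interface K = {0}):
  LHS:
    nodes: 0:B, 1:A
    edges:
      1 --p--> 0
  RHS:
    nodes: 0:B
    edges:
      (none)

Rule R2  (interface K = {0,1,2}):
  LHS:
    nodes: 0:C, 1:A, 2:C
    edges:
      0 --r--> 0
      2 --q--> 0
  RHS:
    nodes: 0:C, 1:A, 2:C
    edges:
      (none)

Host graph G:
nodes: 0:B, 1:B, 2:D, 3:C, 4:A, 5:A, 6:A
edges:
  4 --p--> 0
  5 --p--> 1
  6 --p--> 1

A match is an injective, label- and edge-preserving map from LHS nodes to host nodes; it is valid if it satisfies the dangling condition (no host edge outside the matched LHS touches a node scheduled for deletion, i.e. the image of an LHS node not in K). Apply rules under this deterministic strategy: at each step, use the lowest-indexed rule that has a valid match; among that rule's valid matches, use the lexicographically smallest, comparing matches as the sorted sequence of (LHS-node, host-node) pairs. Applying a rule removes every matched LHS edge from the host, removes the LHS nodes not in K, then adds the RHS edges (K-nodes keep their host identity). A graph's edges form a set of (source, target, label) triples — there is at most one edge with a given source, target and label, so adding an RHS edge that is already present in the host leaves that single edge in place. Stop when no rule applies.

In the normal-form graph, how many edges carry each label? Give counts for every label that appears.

Answer: (no edges)

Steps:
initial: |V|=7 |E|=3  E = 4-p->0 5-p->1 6-p->1
step 1: apply R1 at {0↦0, 1↦4}  → |V|=6 |E|=2  E = 5-p->1 6-p->1
step 2: apply R1 at {0↦1, 1↦5}  → |V|=5 |E|=1  E = 6-p->1
step 3: apply R1 at {0↦1, 1↦6}  → |V|=4 |E|=0  E = ∅
final graph: no rule applies after step 3
NF edges: []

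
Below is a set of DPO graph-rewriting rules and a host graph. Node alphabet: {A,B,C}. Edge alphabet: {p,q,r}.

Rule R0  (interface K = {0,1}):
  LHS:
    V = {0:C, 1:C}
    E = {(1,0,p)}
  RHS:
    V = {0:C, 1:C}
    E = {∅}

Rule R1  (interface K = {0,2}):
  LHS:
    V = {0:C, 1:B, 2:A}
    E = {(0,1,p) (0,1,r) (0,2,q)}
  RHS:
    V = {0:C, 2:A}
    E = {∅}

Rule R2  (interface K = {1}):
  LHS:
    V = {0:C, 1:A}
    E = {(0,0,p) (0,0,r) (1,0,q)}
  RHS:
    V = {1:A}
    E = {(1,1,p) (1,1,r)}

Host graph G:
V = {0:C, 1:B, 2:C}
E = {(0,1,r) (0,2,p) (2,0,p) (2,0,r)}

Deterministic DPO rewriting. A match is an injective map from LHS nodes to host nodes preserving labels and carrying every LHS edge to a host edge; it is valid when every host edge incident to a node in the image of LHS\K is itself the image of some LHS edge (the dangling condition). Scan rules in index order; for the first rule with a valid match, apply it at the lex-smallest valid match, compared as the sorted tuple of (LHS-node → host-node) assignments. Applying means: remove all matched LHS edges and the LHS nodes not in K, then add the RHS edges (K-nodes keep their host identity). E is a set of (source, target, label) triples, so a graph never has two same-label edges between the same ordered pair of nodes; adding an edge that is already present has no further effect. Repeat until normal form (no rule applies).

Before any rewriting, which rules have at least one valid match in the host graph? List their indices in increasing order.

Answer: [R0]

Derivation:
R0: 2 valid matches — {0↦0, 1↦2}, {0↦2, 1↦0}
R1: no valid match — LHS pattern not found
R2: no valid match — LHS pattern not found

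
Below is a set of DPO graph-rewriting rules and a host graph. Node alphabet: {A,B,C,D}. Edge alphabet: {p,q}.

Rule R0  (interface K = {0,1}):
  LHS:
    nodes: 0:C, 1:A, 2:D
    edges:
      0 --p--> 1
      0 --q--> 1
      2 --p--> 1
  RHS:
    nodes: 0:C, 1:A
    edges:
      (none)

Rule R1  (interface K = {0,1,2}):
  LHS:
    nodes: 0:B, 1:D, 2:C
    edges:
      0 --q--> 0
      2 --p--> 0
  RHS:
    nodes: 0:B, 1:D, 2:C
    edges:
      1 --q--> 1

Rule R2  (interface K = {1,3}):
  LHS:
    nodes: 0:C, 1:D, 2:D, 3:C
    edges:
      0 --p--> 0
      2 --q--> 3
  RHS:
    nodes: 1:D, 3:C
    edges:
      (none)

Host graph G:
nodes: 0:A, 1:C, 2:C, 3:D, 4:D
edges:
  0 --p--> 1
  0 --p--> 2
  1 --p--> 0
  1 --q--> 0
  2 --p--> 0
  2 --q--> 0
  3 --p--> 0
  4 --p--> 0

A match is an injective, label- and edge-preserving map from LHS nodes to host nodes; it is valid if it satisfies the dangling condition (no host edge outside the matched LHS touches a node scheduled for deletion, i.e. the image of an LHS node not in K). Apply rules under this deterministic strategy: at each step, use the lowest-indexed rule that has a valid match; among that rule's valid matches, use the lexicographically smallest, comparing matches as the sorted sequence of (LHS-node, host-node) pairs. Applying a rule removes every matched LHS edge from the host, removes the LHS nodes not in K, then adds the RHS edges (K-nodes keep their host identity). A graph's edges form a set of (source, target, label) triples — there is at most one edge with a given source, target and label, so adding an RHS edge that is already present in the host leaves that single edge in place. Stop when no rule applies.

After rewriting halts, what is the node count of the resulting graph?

initial: |V|=5 |E|=8  E = 0-p->1 0-p->2 1-p->0 1-q->0 2-p->0 2-q->0 3-p->0 4-p->0
step 1: apply R0 at {0↦1, 1↦0, 2↦3}  → |V|=4 |E|=5  E = 0-p->1 0-p->2 2-p->0 2-q->0 4-p->0
step 2: apply R0 at {0↦2, 1↦0, 2↦4}  → |V|=3 |E|=2  E = 0-p->1 0-p->2
halt: no rule applies after step 2
NF nodes: {0:A, 1:C, 2:C}

Answer: 3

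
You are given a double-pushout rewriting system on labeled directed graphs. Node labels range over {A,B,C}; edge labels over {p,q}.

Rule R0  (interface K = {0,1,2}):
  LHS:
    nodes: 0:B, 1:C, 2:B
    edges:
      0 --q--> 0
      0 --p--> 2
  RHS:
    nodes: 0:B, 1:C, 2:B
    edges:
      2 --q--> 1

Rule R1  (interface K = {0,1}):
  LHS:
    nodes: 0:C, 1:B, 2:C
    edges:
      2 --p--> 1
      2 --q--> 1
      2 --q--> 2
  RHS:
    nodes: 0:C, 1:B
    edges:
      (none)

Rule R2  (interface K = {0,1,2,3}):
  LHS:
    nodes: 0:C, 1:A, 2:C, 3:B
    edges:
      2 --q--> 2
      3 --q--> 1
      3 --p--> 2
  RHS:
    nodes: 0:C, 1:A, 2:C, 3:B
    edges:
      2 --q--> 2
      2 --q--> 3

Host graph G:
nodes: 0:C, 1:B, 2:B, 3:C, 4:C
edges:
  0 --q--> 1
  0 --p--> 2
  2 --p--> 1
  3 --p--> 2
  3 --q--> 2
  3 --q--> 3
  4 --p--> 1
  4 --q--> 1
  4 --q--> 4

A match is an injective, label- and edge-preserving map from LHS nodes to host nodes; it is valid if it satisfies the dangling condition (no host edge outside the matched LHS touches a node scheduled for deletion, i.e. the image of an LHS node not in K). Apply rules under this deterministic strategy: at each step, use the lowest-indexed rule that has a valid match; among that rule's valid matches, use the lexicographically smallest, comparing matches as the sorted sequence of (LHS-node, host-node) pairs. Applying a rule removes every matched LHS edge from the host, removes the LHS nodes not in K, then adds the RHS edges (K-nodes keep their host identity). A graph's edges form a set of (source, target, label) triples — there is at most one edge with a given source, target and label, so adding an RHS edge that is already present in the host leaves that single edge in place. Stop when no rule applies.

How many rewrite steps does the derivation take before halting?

Answer: 2

Steps:
start.  V:5 E:9  edges: 0-q->1 0-p->2 2-p->1 3-p->2 3-q->2 3-q->3 4-p->1 4-q->1 4-q->4
1. fire R1 via {0↦0, 1↦1, 2↦4}  →  V:4 E:6  edges: 0-q->1 0-p->2 2-p->1 3-p->2 3-q->2 3-q->3
2. fire R1 via {0↦0, 1↦2, 2↦3}  →  V:3 E:3  edges: 0-q->1 0-p->2 2-p->1
normal form: no rule applies after step 2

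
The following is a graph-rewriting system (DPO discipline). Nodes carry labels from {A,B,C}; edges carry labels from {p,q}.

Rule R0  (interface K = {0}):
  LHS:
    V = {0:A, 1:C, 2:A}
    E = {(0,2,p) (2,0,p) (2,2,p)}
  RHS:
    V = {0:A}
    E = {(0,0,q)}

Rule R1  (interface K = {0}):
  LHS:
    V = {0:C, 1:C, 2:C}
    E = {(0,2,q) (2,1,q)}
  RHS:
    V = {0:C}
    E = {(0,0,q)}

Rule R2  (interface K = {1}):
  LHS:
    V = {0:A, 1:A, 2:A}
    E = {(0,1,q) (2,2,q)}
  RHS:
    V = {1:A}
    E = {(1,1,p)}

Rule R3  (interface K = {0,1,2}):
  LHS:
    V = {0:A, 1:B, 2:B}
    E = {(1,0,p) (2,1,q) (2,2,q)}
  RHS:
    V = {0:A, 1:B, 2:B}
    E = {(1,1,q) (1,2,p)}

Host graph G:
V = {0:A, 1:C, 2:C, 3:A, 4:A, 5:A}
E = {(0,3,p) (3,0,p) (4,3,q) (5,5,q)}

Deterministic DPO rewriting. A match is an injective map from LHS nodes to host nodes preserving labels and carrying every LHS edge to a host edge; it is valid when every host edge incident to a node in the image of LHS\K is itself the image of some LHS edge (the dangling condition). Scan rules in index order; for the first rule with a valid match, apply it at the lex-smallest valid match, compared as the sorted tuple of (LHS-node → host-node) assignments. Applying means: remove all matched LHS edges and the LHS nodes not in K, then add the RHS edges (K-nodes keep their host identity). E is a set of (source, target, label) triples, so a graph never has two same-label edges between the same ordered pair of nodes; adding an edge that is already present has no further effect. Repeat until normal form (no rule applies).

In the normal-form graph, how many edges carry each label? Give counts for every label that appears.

Answer: q:1

Rewrite trace:
initial: |V|=6 |E|=4  E = 0-p->3 3-p->0 4-q->3 5-q->5
step 1: apply R2 at {0↦4, 1↦3, 2↦5}  → |V|=4 |E|=3  E = 0-p->3 3-p->0 3-p->3
step 2: apply R0 at {0↦0, 1↦1, 2↦3}  → |V|=2 |E|=1  E = 0-q->0
halt: no rule applies after step 2
NF edges: [(0, 0, 'q')]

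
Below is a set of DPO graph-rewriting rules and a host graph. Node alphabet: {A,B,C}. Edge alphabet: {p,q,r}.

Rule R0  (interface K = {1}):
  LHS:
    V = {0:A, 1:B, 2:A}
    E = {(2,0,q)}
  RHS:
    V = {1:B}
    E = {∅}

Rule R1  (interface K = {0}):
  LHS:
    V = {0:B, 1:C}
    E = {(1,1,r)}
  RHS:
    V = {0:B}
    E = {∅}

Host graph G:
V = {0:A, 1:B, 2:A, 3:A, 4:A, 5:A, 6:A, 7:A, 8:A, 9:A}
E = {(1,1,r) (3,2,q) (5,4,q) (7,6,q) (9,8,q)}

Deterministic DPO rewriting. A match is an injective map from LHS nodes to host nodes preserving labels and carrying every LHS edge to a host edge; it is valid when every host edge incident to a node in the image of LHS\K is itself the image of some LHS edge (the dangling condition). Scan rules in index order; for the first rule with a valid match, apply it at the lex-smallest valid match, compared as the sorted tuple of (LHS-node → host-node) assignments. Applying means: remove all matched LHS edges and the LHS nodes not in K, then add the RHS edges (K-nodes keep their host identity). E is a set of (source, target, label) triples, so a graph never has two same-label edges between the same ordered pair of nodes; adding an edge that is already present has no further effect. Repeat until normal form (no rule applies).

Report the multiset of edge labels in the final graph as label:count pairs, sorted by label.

[0] host  ⇒  10 nodes, 5 edges  {1-r->1 3-q->2 5-q->4 7-q->6 9-q->8}
[1] R0 @ {0↦2, 1↦1, 2↦3}  ⇒  8 nodes, 4 edges  {1-r->1 5-q->4 7-q->6 9-q->8}
[2] R0 @ {0↦4, 1↦1, 2↦5}  ⇒  6 nodes, 3 edges  {1-r->1 7-q->6 9-q->8}
[3] R0 @ {0↦6, 1↦1, 2↦7}  ⇒  4 nodes, 2 edges  {1-r->1 9-q->8}
[4] R0 @ {0↦8, 1↦1, 2↦9}  ⇒  2 nodes, 1 edges  {1-r->1}
halt: no rule applies after step 4
NF edges: [(1, 1, 'r')]

Answer: r:1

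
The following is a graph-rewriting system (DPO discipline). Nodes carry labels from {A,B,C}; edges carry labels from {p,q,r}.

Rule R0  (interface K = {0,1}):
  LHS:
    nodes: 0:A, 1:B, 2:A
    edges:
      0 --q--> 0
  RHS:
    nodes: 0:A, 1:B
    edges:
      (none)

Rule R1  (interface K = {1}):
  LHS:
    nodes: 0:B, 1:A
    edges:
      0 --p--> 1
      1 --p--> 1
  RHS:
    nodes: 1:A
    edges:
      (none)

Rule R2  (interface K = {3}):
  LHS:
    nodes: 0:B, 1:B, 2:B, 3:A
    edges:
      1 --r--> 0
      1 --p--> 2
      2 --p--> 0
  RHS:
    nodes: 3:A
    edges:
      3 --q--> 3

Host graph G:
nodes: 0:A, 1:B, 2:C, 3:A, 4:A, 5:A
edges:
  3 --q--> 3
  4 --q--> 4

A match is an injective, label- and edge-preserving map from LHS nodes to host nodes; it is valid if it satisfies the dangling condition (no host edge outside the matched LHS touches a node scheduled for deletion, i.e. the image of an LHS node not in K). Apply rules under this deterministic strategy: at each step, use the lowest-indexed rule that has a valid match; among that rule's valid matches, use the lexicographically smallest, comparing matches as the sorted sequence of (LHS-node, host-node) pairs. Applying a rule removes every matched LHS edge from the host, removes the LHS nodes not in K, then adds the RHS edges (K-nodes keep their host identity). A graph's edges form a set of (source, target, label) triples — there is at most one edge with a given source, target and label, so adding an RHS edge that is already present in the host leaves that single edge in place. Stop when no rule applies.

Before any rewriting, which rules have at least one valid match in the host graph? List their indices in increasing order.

R0: 4 valid matches — {0↦3, 1↦1, 2↦0}, {0↦3, 1↦1, 2↦5}, {0↦4, 1↦1, 2↦0} (+1 more)
R1: no valid match — LHS pattern not found
R2: no valid match — LHS pattern not found

Answer: [R0]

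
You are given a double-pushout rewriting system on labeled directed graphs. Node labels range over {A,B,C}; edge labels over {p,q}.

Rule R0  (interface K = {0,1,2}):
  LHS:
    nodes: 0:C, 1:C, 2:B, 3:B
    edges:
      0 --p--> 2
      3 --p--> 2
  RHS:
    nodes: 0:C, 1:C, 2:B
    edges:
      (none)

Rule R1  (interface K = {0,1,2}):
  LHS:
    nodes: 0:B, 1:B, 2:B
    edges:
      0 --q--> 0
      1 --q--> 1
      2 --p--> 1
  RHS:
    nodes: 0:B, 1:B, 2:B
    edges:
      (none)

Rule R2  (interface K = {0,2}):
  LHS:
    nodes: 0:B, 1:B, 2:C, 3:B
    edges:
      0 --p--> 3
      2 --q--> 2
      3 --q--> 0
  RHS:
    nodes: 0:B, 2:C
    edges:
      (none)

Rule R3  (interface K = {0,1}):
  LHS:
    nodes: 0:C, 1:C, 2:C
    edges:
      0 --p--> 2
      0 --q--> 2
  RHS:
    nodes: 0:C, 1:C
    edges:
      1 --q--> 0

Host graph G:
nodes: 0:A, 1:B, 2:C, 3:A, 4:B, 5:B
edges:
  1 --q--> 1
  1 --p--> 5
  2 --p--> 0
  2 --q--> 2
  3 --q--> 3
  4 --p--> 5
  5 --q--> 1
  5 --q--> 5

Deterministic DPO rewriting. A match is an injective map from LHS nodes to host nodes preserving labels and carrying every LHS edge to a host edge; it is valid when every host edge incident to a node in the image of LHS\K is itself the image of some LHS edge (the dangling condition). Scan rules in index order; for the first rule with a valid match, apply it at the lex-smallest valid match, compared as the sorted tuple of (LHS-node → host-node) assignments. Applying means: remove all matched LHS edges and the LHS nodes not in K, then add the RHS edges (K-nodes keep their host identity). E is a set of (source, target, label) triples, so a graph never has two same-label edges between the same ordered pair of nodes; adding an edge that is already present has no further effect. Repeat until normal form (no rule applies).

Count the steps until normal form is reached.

initial: |V|=6 |E|=8  E = 1-q->1 1-p->5 2-p->0 2-q->2 3-q->3 4-p->5 5-q->1 5-q->5
step 1: apply R1 at {0↦1, 1↦5, 2↦4}  → |V|=6 |E|=5  E = 1-p->5 2-p->0 2-q->2 3-q->3 5-q->1
step 2: apply R2 at {0↦1, 1↦4, 2↦2, 3↦5}  → |V|=4 |E|=2  E = 2-p->0 3-q->3
halt: no rule applies after step 2

Answer: 2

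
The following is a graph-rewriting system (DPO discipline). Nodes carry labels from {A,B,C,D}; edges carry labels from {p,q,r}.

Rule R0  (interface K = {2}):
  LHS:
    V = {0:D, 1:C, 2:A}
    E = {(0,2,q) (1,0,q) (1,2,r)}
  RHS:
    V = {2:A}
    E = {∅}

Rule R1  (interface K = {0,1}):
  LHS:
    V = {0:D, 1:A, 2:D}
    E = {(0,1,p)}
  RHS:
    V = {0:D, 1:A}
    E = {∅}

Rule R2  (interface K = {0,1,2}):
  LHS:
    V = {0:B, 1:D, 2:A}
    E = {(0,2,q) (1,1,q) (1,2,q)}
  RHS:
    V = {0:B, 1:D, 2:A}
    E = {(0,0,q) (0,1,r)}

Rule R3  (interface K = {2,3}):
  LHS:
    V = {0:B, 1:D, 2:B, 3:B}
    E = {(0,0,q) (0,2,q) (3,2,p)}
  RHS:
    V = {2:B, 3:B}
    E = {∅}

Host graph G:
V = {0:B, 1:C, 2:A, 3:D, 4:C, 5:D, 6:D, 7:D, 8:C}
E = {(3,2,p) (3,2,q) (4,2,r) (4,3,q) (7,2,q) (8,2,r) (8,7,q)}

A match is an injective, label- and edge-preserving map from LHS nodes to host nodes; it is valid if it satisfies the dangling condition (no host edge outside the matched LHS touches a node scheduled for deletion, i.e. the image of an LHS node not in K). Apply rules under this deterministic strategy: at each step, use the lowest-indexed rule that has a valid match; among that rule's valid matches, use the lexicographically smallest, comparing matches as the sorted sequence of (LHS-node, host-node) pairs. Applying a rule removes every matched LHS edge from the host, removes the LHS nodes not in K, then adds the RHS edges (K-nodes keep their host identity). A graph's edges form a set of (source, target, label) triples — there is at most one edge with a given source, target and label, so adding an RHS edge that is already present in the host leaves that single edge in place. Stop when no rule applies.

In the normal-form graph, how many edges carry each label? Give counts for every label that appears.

start.  V:9 E:7  edges: 3-p->2 3-q->2 4-r->2 4-q->3 7-q->2 8-r->2 8-q->7
1. fire R0 via {0↦7, 1↦8, 2↦2}  →  V:7 E:4  edges: 3-p->2 3-q->2 4-r->2 4-q->3
2. fire R1 via {0↦3, 1↦2, 2↦5}  →  V:6 E:3  edges: 3-q->2 4-r->2 4-q->3
3. fire R0 via {0↦3, 1↦4, 2↦2}  →  V:4 E:0  edges: ∅
halt: no rule applies after step 3
NF edges: []

Answer: (no edges)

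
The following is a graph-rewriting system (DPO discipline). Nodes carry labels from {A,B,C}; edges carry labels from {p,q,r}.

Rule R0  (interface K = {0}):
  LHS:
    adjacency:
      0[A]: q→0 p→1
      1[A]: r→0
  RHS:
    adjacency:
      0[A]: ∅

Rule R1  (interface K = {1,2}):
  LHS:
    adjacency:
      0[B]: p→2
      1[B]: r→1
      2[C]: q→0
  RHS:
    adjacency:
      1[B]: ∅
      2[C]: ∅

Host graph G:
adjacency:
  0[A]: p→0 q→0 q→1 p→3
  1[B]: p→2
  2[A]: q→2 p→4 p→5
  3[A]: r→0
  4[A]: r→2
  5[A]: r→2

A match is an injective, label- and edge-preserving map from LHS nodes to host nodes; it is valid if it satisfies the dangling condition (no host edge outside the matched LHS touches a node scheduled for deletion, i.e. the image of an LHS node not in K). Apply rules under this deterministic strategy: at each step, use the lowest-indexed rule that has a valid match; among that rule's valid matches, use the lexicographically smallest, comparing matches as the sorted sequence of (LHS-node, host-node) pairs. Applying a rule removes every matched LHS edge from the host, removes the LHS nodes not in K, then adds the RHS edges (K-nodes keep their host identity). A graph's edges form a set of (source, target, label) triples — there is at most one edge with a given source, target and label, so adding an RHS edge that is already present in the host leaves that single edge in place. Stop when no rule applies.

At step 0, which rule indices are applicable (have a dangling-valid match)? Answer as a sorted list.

Answer: [R0]

Derivation:
R0: 3 valid matches — {0↦0, 1↦3}, {0↦2, 1↦4}, {0↦2, 1↦5}
R1: no valid match — LHS pattern not found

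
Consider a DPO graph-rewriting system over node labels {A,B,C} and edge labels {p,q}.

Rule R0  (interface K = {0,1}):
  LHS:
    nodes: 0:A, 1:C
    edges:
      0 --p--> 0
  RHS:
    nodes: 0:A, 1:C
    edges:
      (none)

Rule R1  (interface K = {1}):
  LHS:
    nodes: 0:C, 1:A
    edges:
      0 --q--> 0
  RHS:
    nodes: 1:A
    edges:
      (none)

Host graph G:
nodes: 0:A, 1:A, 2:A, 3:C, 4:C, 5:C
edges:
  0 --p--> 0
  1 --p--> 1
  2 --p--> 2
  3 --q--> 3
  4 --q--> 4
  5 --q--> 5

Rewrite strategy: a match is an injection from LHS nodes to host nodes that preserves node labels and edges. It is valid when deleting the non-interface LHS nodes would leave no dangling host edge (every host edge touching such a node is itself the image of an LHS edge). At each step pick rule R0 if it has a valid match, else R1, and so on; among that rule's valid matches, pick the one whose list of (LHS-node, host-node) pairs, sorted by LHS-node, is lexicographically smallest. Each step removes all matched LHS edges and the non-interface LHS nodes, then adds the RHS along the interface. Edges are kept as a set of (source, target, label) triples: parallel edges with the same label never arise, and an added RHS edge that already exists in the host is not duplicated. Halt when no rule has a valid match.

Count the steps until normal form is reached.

initial: |V|=6 |E|=6  E = 0-p->0 1-p->1 2-p->2 3-q->3 4-q->4 5-q->5
step 1: apply R0 at {0↦0, 1↦3}  → |V|=6 |E|=5  E = 1-p->1 2-p->2 3-q->3 4-q->4 5-q->5
step 2: apply R0 at {0↦1, 1↦3}  → |V|=6 |E|=4  E = 2-p->2 3-q->3 4-q->4 5-q->5
step 3: apply R0 at {0↦2, 1↦3}  → |V|=6 |E|=3  E = 3-q->3 4-q->4 5-q->5
step 4: apply R1 at {0↦3, 1↦0}  → |V|=5 |E|=2  E = 4-q->4 5-q->5
step 5: apply R1 at {0↦4, 1↦0}  → |V|=4 |E|=1  E = 5-q->5
step 6: apply R1 at {0↦5, 1↦0}  → |V|=3 |E|=0  E = ∅
halt: no rule applies after step 6

Answer: 6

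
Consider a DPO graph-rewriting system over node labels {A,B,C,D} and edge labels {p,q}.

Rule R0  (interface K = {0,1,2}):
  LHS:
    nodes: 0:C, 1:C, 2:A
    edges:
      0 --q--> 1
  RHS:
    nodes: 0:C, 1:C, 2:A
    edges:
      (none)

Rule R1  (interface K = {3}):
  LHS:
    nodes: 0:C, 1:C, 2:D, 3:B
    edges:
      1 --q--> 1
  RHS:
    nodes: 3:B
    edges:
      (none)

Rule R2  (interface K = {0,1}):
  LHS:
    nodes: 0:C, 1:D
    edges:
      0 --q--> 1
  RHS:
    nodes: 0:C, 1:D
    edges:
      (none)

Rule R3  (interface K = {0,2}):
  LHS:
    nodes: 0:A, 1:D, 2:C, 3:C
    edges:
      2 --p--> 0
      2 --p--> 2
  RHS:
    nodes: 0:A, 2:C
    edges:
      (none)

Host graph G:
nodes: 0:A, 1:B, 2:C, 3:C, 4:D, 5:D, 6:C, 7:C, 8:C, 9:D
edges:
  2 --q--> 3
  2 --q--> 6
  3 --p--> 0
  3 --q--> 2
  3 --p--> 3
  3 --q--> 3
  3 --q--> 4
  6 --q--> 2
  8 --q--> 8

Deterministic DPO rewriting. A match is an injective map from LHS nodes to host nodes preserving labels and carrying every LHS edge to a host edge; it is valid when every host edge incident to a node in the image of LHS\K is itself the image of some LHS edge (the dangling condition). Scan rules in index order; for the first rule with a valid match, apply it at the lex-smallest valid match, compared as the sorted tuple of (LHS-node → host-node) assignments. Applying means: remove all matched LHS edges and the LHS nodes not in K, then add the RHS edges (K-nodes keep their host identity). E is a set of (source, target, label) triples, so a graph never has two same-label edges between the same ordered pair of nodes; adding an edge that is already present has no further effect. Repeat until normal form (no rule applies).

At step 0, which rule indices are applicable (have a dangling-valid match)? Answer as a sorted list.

Answer: [R0,R1,R2,R3]

Derivation:
R0: 4 valid matches — {0↦2, 1↦3, 2↦0}, {0↦2, 1↦6, 2↦0}, {0↦3, 1↦2, 2↦0} (+1 more)
R1: 2 valid matches — {0↦7, 1↦8, 2↦5, 3↦1}, {0↦7, 1↦8, 2↦9, 3↦1}
R2: 1 valid match — {0↦3, 1↦4}
R3: 2 valid matches — {0↦0, 1↦5, 2↦3, 3↦7}, {0↦0, 1↦9, 2↦3, 3↦7}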